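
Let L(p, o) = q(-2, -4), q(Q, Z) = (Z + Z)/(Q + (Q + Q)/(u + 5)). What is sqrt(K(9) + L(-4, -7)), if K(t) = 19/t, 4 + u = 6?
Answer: sqrt(47)/3 ≈ 2.2852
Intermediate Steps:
u = 2 (u = -4 + 6 = 2)
q(Q, Z) = 14*Z/(9*Q) (q(Q, Z) = (Z + Z)/(Q + (Q + Q)/(2 + 5)) = (2*Z)/(Q + (2*Q)/7) = (2*Z)/(Q + (2*Q)*(1/7)) = (2*Z)/(Q + 2*Q/7) = (2*Z)/((9*Q/7)) = (2*Z)*(7/(9*Q)) = 14*Z/(9*Q))
L(p, o) = 28/9 (L(p, o) = (14/9)*(-4)/(-2) = (14/9)*(-4)*(-1/2) = 28/9)
sqrt(K(9) + L(-4, -7)) = sqrt(19/9 + 28/9) = sqrt(47/9) = sqrt(47)/3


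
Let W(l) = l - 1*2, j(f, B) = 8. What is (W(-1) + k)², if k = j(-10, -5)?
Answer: 25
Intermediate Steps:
k = 8
W(l) = -2 + l (W(l) = l - 2 = -2 + l)
(W(-1) + k)² = ((-2 - 1) + 8)² = (-3 + 8)² = 5² = 25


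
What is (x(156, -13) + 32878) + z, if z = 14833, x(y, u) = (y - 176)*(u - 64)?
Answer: 49251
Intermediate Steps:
x(y, u) = (-176 + y)*(-64 + u)
(x(156, -13) + 32878) + z = ((11264 - 176*(-13) - 64*156 - 13*156) + 32878) + 14833 = ((11264 + 2288 - 9984 - 2028) + 32878) + 14833 = (1540 + 32878) + 14833 = 34418 + 14833 = 49251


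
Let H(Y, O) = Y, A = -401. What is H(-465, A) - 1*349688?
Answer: -350153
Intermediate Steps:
H(-465, A) - 1*349688 = -465 - 1*349688 = -465 - 349688 = -350153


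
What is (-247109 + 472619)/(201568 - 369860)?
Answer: -112755/84146 ≈ -1.3400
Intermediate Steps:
(-247109 + 472619)/(201568 - 369860) = 225510/(-168292) = 225510*(-1/168292) = -112755/84146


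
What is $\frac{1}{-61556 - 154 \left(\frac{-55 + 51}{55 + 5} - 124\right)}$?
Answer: $- \frac{15}{636746} \approx -2.3557 \cdot 10^{-5}$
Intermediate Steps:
$\frac{1}{-61556 - 154 \left(\frac{-55 + 51}{55 + 5} - 124\right)} = \frac{1}{-61556 - 154 \left(- \frac{4}{60} - 124\right)} = \frac{1}{-61556 - 154 \left(\left(-4\right) \frac{1}{60} - 124\right)} = \frac{1}{-61556 - 154 \left(- \frac{1}{15} - 124\right)} = \frac{1}{-61556 - - \frac{286594}{15}} = \frac{1}{-61556 + \frac{286594}{15}} = \frac{1}{- \frac{636746}{15}} = - \frac{15}{636746}$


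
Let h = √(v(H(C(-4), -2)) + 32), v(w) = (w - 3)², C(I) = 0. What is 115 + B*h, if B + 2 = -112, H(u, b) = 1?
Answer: -569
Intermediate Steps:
B = -114 (B = -2 - 112 = -114)
v(w) = (-3 + w)²
h = 6 (h = √((-3 + 1)² + 32) = √((-2)² + 32) = √(4 + 32) = √36 = 6)
115 + B*h = 115 - 114*6 = 115 - 684 = -569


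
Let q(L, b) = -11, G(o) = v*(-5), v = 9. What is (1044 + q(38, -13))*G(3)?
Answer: -46485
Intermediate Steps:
G(o) = -45 (G(o) = 9*(-5) = -45)
(1044 + q(38, -13))*G(3) = (1044 - 11)*(-45) = 1033*(-45) = -46485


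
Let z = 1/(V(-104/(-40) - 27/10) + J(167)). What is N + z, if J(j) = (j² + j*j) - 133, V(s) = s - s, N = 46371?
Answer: 2580314296/55645 ≈ 46371.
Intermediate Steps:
V(s) = 0
J(j) = -133 + 2*j² (J(j) = (j² + j²) - 133 = 2*j² - 133 = -133 + 2*j²)
z = 1/55645 (z = 1/(0 + (-133 + 2*167²)) = 1/(0 + (-133 + 2*27889)) = 1/(0 + (-133 + 55778)) = 1/(0 + 55645) = 1/55645 ≈ 1.7971e-5)
N + z = 46371 + 1/55645 = 2580314296/55645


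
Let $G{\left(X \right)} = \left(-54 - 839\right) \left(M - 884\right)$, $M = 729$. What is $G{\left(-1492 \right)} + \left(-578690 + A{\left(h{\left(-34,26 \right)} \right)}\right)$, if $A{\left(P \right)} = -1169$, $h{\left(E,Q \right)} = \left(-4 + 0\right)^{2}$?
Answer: $-441444$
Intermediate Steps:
$h{\left(E,Q \right)} = 16$ ($h{\left(E,Q \right)} = \left(-4\right)^{2} = 16$)
$G{\left(X \right)} = 138415$ ($G{\left(X \right)} = \left(-54 - 839\right) \left(729 - 884\right) = \left(-893\right) \left(-155\right) = 138415$)
$G{\left(-1492 \right)} + \left(-578690 + A{\left(h{\left(-34,26 \right)} \right)}\right) = 138415 - 579859 = -441444$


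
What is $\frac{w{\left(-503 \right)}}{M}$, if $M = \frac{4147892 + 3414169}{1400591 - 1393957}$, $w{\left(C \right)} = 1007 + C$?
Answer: $\frac{371504}{840229} \approx 0.44215$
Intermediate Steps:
$M = \frac{7562061}{6634} \approx 1139.9$
$\frac{w{\left(-503 \right)}}{M} = \frac{1007 - 503}{\frac{7562061}{6634}} = 504 \cdot \frac{6634}{7562061} = \frac{371504}{840229}$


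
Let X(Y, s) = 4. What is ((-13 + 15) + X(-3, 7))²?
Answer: 36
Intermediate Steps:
((-13 + 15) + X(-3, 7))² = ((-13 + 15) + 4)² = (2 + 4)² = 6² = 36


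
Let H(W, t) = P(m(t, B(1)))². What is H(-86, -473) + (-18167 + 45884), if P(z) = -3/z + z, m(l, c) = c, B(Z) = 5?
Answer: 693409/25 ≈ 27736.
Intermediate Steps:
P(z) = z - 3/z
H(W, t) = 484/25 (H(W, t) = (5 - 3/5)² = (5 - 3*⅕)² = (5 - ⅗)² = (22/5)² = 484/25)
H(-86, -473) + (-18167 + 45884) = 484/25 + (-18167 + 45884) = 484/25 + 27717 = 693409/25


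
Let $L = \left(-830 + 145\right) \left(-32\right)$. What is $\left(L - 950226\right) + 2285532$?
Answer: $1357226$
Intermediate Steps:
$L = 21920$ ($L = \left(-685\right) \left(-32\right) = 21920$)
$\left(L - 950226\right) + 2285532 = \left(21920 - 950226\right) + 2285532 = -928306 + 2285532 = 1357226$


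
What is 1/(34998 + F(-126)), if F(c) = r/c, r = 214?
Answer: 63/2204767 ≈ 2.8574e-5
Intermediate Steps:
F(c) = 214/c
1/(34998 + F(-126)) = 1/(34998 + 214/(-126)) = 1/(34998 + 214*(-1/126)) = 1/(34998 - 107/63) = 1/(2204767/63) = 63/2204767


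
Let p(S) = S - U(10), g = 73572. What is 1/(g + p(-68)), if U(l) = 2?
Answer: 1/73502 ≈ 1.3605e-5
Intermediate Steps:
p(S) = -2 + S (p(S) = S - 1*2 = S - 2 = -2 + S)
1/(g + p(-68)) = 1/(73572 + (-2 - 68)) = 1/(73572 - 70) = 1/73502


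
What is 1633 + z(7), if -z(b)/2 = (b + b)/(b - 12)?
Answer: 8193/5 ≈ 1638.6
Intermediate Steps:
z(b) = -4*b/(-12 + b) (z(b) = -2*(b + b)/(b - 12) = -2*2*b/(-12 + b) = -4*b/(-12 + b))
1633 + z(7) = 1633 - 4*7/(-12 + 7) = 1633 - 4*7/(-5) = 1633 - 4*7*(-1/5) = 1633 + 28/5 = 8193/5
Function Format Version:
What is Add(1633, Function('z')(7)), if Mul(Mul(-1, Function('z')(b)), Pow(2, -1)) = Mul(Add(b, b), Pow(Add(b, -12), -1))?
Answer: Rational(8193, 5) ≈ 1638.6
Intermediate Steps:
Function('z')(b) = Mul(-4, b, Pow(Add(-12, b), -1)) (Function('z')(b) = Mul(-2, Mul(Add(b, b), Pow(Add(b, -12), -1))) = Mul(-2, Mul(Mul(2, b), Pow(Add(-12, b), -1))) = Mul(-2, Mul(2, b, Pow(Add(-12, b), -1))) = Mul(-4, b, Pow(Add(-12, b), -1)))
Add(1633, Function('z')(7)) = Add(1633, Mul(-4, 7, Pow(Add(-12, 7), -1))) = Add(1633, Mul(-4, 7, Pow(-5, -1))) = Add(1633, Mul(-4, 7, Rational(-1, 5))) = Add(1633, Rational(28, 5)) = Rational(8193, 5)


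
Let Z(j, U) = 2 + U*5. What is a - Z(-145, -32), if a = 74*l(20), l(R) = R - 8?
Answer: 1046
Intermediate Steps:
l(R) = -8 + R
Z(j, U) = 2 + 5*U
a = 888 (a = 74*(-8 + 20) = 74*12 = 888)
a - Z(-145, -32) = 888 - (2 + 5*(-32)) = 888 - (2 - 160) = 888 - 1*(-158) = 888 + 158 = 1046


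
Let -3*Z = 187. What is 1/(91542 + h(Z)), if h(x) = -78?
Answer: 1/91464 ≈ 1.0933e-5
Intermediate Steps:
Z = -187/3 (Z = -⅓*187 = -187/3 ≈ -62.333)
1/(91542 + h(Z)) = 1/(91542 - 78) = 1/91464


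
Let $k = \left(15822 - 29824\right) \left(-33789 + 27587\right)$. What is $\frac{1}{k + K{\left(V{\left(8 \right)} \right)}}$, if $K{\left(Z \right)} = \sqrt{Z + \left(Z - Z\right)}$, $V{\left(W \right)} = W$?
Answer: $\frac{21710101}{1885313941720802} - \frac{\sqrt{2}}{3770627883441604} \approx 1.1515 \cdot 10^{-8}$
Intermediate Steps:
$K{\left(Z \right)} = \sqrt{Z}$ ($K{\left(Z \right)} = \sqrt{Z + 0} = \sqrt{Z}$)
$k = 86840404$ ($k = \left(-14002\right) \left(-6202\right) = 86840404$)
$\frac{1}{k + K{\left(V{\left(8 \right)} \right)}} = \frac{1}{86840404 + \sqrt{8}} = \frac{1}{86840404 + 2 \sqrt{2}}$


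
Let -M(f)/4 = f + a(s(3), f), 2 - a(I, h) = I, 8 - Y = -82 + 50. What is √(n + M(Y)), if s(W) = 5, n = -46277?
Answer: 5*I*√1857 ≈ 215.46*I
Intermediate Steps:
Y = 40 (Y = 8 - (-82 + 50) = 8 - 1*(-32) = 8 + 32 = 40)
a(I, h) = 2 - I
M(f) = 12 - 4*f (M(f) = -4*(f + (2 - 1*5)) = -4*(f + (2 - 5)) = -4*(f - 3) = -4*(-3 + f) = 12 - 4*f)
√(n + M(Y)) = √(-46277 + (12 - 4*40)) = √(-46277 + (12 - 160)) = √(-46277 - 148) = √(-46425) = 5*I*√1857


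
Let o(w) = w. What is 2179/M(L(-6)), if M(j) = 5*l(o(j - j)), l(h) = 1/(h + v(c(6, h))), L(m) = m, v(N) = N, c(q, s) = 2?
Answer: 4358/5 ≈ 871.60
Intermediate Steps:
l(h) = 1/(2 + h) (l(h) = 1/(h + 2) = 1/(2 + h))
M(j) = 5/2 (M(j) = 5/(2 + (j - j)) = 5/(2 + 0) = 5/2)
2179/M(L(-6)) = 2179/(5/2) = 2179*(⅖) = 4358/5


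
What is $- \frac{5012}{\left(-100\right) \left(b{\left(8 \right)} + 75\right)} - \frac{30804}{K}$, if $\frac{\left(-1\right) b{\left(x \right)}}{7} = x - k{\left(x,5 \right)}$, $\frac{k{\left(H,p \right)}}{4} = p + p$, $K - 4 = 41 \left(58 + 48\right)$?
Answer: $- \frac{1498729}{216775} \approx -6.9138$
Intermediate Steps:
$K = 4350$ ($K = 4 + 41 \left(58 + 48\right) = 4 + 41 \cdot 106 = 4 + 4346 = 4350$)
$k{\left(H,p \right)} = 8 p$ ($k{\left(H,p \right)} = 4 \left(p + p\right) = 4 \cdot 2 p = 8 p$)
$b{\left(x \right)} = 280 - 7 x$ ($b{\left(x \right)} = - 7 \left(x - 8 \cdot 5\right) = - 7 \left(x - 40\right) = - 7 \left(-40 + x\right) = 280 - 7 x$)
$- \frac{5012}{\left(-100\right) \left(b{\left(8 \right)} + 75\right)} - \frac{30804}{K} = - \frac{5012}{\left(-100\right) \left(\left(280 - 56\right) + 75\right)} - \frac{30804}{4350} = - \frac{5012}{\left(-100\right) \left(\left(280 - 56\right) + 75\right)} - \frac{5134}{725} = - \frac{5012}{\left(-100\right) \left(224 + 75\right)} - \frac{5134}{725} = - \frac{5012}{\left(-100\right) 299} - \frac{5134}{725} = - \frac{5012}{-29900} - \frac{5134}{725} = \left(-5012\right) \left(- \frac{1}{29900}\right) - \frac{5134}{725} = \frac{1253}{7475} - \frac{5134}{725} = - \frac{1498729}{216775}$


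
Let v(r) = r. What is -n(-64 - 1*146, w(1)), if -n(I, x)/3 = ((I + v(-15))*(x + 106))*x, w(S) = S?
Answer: -72225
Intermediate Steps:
n(I, x) = -3*x*(-15 + I)*(106 + x) (n(I, x) = -3*(I - 15)*(x + 106)*x = -3*(-15 + I)*(106 + x)*x = -3*x*(-15 + I)*(106 + x))
-n(-64 - 1*146, w(1)) = -3*(1590 - 106*(-64 - 1*146) + 15*1 - 1*(-64 - 1*146)*1) = -3*(1590 - 106*(-64 - 146) + 15 - 1*(-64 - 146)*1) = -3*(1590 - 106*(-210) + 15 - 1*(-210)*1) = -3*(1590 + 22260 + 15 + 210) = -3*24075 = -1*72225 = -72225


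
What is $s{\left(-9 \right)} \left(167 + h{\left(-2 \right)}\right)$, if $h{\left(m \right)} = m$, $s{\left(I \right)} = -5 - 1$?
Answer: $-990$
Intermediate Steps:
$s{\left(I \right)} = -6$
$s{\left(-9 \right)} \left(167 + h{\left(-2 \right)}\right) = - 6 \left(167 - 2\right) = \left(-6\right) 165 = -990$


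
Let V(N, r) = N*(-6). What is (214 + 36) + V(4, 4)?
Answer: 226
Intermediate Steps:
V(N, r) = -6*N
(214 + 36) + V(4, 4) = (214 + 36) - 6*4 = 250 - 24 = 226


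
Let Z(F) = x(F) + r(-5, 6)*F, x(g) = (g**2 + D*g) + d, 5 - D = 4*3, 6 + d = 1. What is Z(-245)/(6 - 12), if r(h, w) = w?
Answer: -60265/6 ≈ -10044.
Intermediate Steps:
d = -5 (d = -6 + 1 = -5)
D = -7 (D = 5 - 4*3 = 5 - 1*12 = 5 - 12 = -7)
x(g) = -5 + g**2 - 7*g (x(g) = (g**2 - 7*g) - 5 = -5 + g**2 - 7*g)
Z(F) = -5 + F**2 - F (Z(F) = (-5 + F**2 - 7*F) + 6*F = -5 + F**2 - F)
Z(-245)/(6 - 12) = (-5 + (-245)**2 - 1*(-245))/(6 - 12) = (-5 + 60025 + 245)/(-6) = -1/6*60265 = -60265/6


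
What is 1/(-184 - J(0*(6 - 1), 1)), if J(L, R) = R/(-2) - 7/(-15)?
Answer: -30/5519 ≈ -0.0054358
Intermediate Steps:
J(L, R) = 7/15 - R/2 (J(L, R) = R*(-½) - 7*(-1/15) = -R/2 + 7/15 = 7/15 - R/2)
1/(-184 - J(0*(6 - 1), 1)) = 1/(-184 - (7/15 - ½*1)) = 1/(-184 - (7/15 - ½)) = 1/(-184 - 1*(-1/30)) = 1/(-184 + 1/30) = 1/(-5519/30) = -30/5519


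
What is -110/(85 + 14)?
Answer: -10/9 ≈ -1.1111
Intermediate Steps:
-110/(85 + 14) = -110/99 = (1/99)*(-110) = -10/9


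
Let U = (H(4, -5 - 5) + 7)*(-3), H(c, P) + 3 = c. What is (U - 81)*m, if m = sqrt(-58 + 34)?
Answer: -210*I*sqrt(6) ≈ -514.39*I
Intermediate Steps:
H(c, P) = -3 + c
m = 2*I*sqrt(6) (m = sqrt(-24) = 2*I*sqrt(6) ≈ 4.899*I)
U = -24 (U = ((-3 + 4) + 7)*(-3) = (1 + 7)*(-3) = 8*(-3) = -24)
(U - 81)*m = (-24 - 81)*(2*I*sqrt(6)) = -210*I*sqrt(6)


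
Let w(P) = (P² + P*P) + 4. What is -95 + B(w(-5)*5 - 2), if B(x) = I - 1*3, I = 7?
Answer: -91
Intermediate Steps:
w(P) = 4 + 2*P² (w(P) = (P² + P²) + 4 = 2*P² + 4 = 4 + 2*P²)
B(x) = 4 (B(x) = 7 - 1*3 = 7 - 3 = 4)
-95 + B(w(-5)*5 - 2) = -95 + 4 = -91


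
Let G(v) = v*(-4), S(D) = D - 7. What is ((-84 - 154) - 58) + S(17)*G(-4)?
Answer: -136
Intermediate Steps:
S(D) = -7 + D
G(v) = -4*v
((-84 - 154) - 58) + S(17)*G(-4) = ((-84 - 154) - 58) + (-7 + 17)*(-4*(-4)) = (-238 - 58) + 10*16 = -296 + 160 = -136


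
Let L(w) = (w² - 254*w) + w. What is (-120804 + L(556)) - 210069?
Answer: -162405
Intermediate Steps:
L(w) = w² - 253*w
(-120804 + L(556)) - 210069 = (-120804 + 556*(-253 + 556)) - 210069 = (-120804 + 556*303) - 210069 = (-120804 + 168468) - 210069 = 47664 - 210069 = -162405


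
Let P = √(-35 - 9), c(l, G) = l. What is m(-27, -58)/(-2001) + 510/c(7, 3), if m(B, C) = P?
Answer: 510/7 - 2*I*√11/2001 ≈ 72.857 - 0.003315*I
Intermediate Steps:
P = 2*I*√11 (P = √(-44) = 2*I*√11 ≈ 6.6332*I)
m(B, C) = 2*I*√11
m(-27, -58)/(-2001) + 510/c(7, 3) = (2*I*√11)/(-2001) + 510/7 = (2*I*√11)*(-1/2001) + 510*(⅐) = -2*I*√11/2001 + 510/7 = 510/7 - 2*I*√11/2001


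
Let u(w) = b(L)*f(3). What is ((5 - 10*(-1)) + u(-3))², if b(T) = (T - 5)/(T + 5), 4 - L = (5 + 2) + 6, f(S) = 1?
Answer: 1369/4 ≈ 342.25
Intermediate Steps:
L = -9 (L = 4 - ((5 + 2) + 6) = 4 - (7 + 6) = 4 - 1*13 = 4 - 13 = -9)
b(T) = (-5 + T)/(5 + T)
u(w) = 7/2 (u(w) = ((-5 - 9)/(5 - 9))*1 = (-14/(-4))*1 = -¼*(-14)*1 = (7/2)*1 = 7/2)
((5 - 10*(-1)) + u(-3))² = ((5 - 10*(-1)) + 7/2)² = ((5 + 10) + 7/2)² = (15 + 7/2)² = (37/2)² = 1369/4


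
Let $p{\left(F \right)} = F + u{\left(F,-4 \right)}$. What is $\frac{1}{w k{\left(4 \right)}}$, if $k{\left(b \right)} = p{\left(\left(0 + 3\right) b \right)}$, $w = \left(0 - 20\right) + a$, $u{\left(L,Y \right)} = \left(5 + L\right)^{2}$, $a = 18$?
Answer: $- \frac{1}{602} \approx -0.0016611$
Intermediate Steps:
$w = -2$ ($w = \left(0 - 20\right) + 18 = -20 + 18 = -2$)
$p{\left(F \right)} = F + \left(5 + F\right)^{2}$
$k{\left(b \right)} = \left(5 + 3 b\right)^{2} + 3 b$ ($k{\left(b \right)} = \left(0 + 3\right) b + \left(5 + \left(0 + 3\right) b\right)^{2} = 3 b + \left(5 + 3 b\right)^{2} = \left(5 + 3 b\right)^{2} + 3 b$)
$\frac{1}{w k{\left(4 \right)}} = \frac{1}{\left(-2\right) \left(\left(5 + 3 \cdot 4\right)^{2} + 3 \cdot 4\right)} = \frac{1}{\left(-2\right) \left(\left(5 + 12\right)^{2} + 12\right)} = \frac{1}{\left(-2\right) \left(17^{2} + 12\right)} = \frac{1}{\left(-2\right) \left(289 + 12\right)} = \frac{1}{\left(-2\right) 301} = \frac{1}{-602} = - \frac{1}{602}$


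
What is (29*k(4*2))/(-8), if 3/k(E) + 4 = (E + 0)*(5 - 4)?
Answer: -87/32 ≈ -2.7188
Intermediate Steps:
k(E) = 3/(-4 + E) (k(E) = 3/(-4 + (E + 0)*(5 - 4)) = 3/(-4 + E*1) = 3/(-4 + E))
(29*k(4*2))/(-8) = (29*(3/(-4 + 4*2)))/(-8) = (29*(3/(-4 + 8)))*(-⅛) = (29*(3/4))*(-⅛) = (29*(3*(¼)))*(-⅛) = (29*(¾))*(-⅛) = (87/4)*(-⅛) = -87/32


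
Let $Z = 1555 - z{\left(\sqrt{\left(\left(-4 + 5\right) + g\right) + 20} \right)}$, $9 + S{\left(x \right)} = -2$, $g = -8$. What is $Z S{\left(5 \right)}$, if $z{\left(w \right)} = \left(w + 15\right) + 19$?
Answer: $-16731 + 11 \sqrt{13} \approx -16691.0$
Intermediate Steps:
$S{\left(x \right)} = -11$ ($S{\left(x \right)} = -9 - 2 = -11$)
$z{\left(w \right)} = 34 + w$ ($z{\left(w \right)} = \left(15 + w\right) + 19 = 34 + w$)
$Z = 1521 - \sqrt{13}$ ($Z = 1555 - \left(34 + \sqrt{\left(\left(-4 + 5\right) - 8\right) + 20}\right) = 1555 - \left(34 + \sqrt{\left(1 - 8\right) + 20}\right) = 1555 - \left(34 + \sqrt{-7 + 20}\right) = 1555 - \left(34 + \sqrt{13}\right) = 1521 - \sqrt{13} \approx 1517.4$)
$Z S{\left(5 \right)} = \left(1521 - \sqrt{13}\right) \left(-11\right) = -16731 + 11 \sqrt{13}$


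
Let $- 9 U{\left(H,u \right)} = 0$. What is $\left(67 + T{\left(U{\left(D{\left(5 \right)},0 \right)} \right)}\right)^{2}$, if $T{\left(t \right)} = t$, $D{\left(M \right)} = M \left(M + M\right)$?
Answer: $4489$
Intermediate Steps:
$D{\left(M \right)} = 2 M^{2}$ ($D{\left(M \right)} = M 2 M = 2 M^{2}$)
$U{\left(H,u \right)} = 0$ ($U{\left(H,u \right)} = \left(- \frac{1}{9}\right) 0 = 0$)
$\left(67 + T{\left(U{\left(D{\left(5 \right)},0 \right)} \right)}\right)^{2} = \left(67 + 0\right)^{2} = 67^{2} = 4489$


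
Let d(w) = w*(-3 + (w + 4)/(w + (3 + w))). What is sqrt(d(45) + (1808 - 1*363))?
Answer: sqrt(1281695)/31 ≈ 36.520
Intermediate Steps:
d(w) = w*(-3 + (4 + w)/(3 + 2*w))
sqrt(d(45) + (1808 - 1*363)) = sqrt(-5*45*(1 + 45)/(3 + 2*45) + (1808 - 1*363)) = sqrt(-5*45*46/(3 + 90) + (1808 - 363)) = sqrt(-5*45*46/93 + 1445) = sqrt(-5*45*1/93*46 + 1445) = sqrt(-3450/31 + 1445) = sqrt(41345/31) = sqrt(1281695)/31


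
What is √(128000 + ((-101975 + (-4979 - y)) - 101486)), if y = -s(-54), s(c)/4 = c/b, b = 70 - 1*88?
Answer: 2*I*√20107 ≈ 283.6*I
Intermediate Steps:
b = -18 (b = 70 - 88 = -18)
s(c) = -2*c/9 (s(c) = 4*(c/(-18)) = 4*(c*(-1/18)) = 4*(-c/18) = -2*c/9)
y = -12 (y = -(-2)*(-54)/9 = -1*12 = -12)
√(128000 + ((-101975 + (-4979 - y)) - 101486)) = √(128000 + ((-101975 + (-4979 - 1*(-12))) - 101486)) = √(128000 + ((-101975 + (-4979 + 12)) - 101486)) = √(128000 + ((-101975 - 4967) - 101486)) = √(128000 + (-106942 - 101486)) = √(128000 - 208428) = √(-80428) = 2*I*√20107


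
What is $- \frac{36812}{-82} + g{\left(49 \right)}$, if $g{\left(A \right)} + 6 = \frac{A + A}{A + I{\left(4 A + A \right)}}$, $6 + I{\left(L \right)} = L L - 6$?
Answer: $\frac{545364969}{1231271} \approx 442.93$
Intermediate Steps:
$I{\left(L \right)} = -12 + L^{2}$ ($I{\left(L \right)} = -6 + \left(L L - 6\right) = -6 + \left(L^{2} - 6\right) = -6 + \left(-6 + L^{2}\right) = -12 + L^{2}$)
$g{\left(A \right)} = -6 + \frac{2 A}{-12 + A + 25 A^{2}}$ ($g{\left(A \right)} = -6 + \frac{A + A}{A + \left(-12 + \left(4 A + A\right)^{2}\right)} = -6 + \frac{2 A}{A + \left(-12 + \left(5 A\right)^{2}\right)} = -6 + \frac{2 A}{A + \left(-12 + 25 A^{2}\right)} = -6 + \frac{2 A}{-12 + A + 25 A^{2}}$)
$- \frac{36812}{-82} + g{\left(49 \right)} = - \frac{36812}{-82} + \frac{2 \left(36 - 75 \cdot 49^{2} - 98\right)}{-12 + 49 + 25 \cdot 49^{2}} = \left(-36812\right) \left(- \frac{1}{82}\right) + \frac{2 \left(36 - 180075 - 98\right)}{-12 + 49 + 25 \cdot 2401} = \frac{18406}{41} + \frac{2 \left(36 - 180075 - 98\right)}{-12 + 49 + 60025} = \frac{18406}{41} + 2 \cdot \frac{1}{60062} \left(-180137\right) = \frac{18406}{41} - \frac{180137}{30031} = \frac{545364969}{1231271}$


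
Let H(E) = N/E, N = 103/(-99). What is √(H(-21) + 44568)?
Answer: 5*√856150449/693 ≈ 211.11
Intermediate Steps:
N = -103/99 (N = 103*(-1/99) = -103/99 ≈ -1.0404)
H(E) = -103/(99*E)
√(H(-21) + 44568) = √(-103/99/(-21) + 44568) = √(-103/99*(-1/21) + 44568) = √(103/2079 + 44568) = √(92656975/2079) = 5*√856150449/693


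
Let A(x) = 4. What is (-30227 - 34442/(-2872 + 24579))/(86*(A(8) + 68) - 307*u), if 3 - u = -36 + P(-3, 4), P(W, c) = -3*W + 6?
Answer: 218723977/8509144 ≈ 25.705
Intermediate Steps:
P(W, c) = 6 - 3*W
u = 24 (u = 3 - (-36 + (6 - 3*(-3))) = 3 - (-36 + (6 + 9)) = 3 - (-36 + 15) = 3 - 1*(-21) = 3 + 21 = 24)
(-30227 - 34442/(-2872 + 24579))/(86*(A(8) + 68) - 307*u) = (-30227 - 34442/(-2872 + 24579))/(86*(4 + 68) - 307*24) = (-30227 - 34442/21707)/(86*72 - 7368) = (-30227 - 34442*1/21707)/(6192 - 7368) = (-30227 - 34442/21707)/(-1176) = -656171931/21707*(-1/1176) = 218723977/8509144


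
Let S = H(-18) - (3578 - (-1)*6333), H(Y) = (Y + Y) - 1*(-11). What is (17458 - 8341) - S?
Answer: 19053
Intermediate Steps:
H(Y) = 11 + 2*Y (H(Y) = 2*Y + 11 = 11 + 2*Y)
S = -9936 (S = (11 + 2*(-18)) - (3578 - (-1)*6333) = (11 - 36) - (3578 - 1*(-6333)) = -25 - (3578 + 6333) = -25 - 1*9911 = -25 - 9911 = -9936)
(17458 - 8341) - S = (17458 - 8341) - 1*(-9936) = 9117 + 9936 = 19053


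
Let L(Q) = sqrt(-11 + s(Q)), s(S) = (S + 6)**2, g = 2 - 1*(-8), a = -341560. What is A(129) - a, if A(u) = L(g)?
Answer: 341560 + 7*sqrt(5) ≈ 3.4158e+5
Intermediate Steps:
g = 10 (g = 2 + 8 = 10)
s(S) = (6 + S)**2
L(Q) = sqrt(-11 + (6 + Q)**2)
A(u) = 7*sqrt(5) (A(u) = sqrt(-11 + (6 + 10)**2) = sqrt(-11 + 16**2) = sqrt(-11 + 256) = sqrt(245) = 7*sqrt(5))
A(129) - a = 7*sqrt(5) - 1*(-341560) = 7*sqrt(5) + 341560 = 341560 + 7*sqrt(5)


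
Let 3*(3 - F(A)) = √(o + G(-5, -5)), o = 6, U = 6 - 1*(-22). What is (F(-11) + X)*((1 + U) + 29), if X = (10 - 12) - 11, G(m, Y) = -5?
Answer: -1798/3 ≈ -599.33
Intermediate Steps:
U = 28 (U = 6 + 22 = 28)
X = -13 (X = -2 - 11 = -13)
F(A) = 8/3 (F(A) = 3 - √(6 - 5)/3 = 3 - √1/3 = 3 - ⅓*1 = 3 - ⅓ = 8/3)
(F(-11) + X)*((1 + U) + 29) = (8/3 - 13)*((1 + 28) + 29) = -31*(29 + 29)/3 = -31/3*58 = -1798/3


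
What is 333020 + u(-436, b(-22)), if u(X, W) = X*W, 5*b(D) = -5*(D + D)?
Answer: 313836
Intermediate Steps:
b(D) = -2*D (b(D) = (-5*(D + D))/5 = (-10*D)/5 = -2*D)
u(X, W) = W*X
333020 + u(-436, b(-22)) = 333020 - 2*(-22)*(-436) = 333020 + 44*(-436) = 333020 - 19184 = 313836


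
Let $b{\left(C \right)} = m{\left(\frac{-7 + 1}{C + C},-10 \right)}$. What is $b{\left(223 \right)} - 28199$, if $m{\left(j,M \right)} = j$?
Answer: $- \frac{6288380}{223} \approx -28199.0$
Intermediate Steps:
$b{\left(C \right)} = - \frac{3}{C}$ ($b{\left(C \right)} = \frac{-7 + 1}{C + C} = - \frac{6}{2 C} = - 6 \frac{1}{2 C} = - \frac{3}{C}$)
$b{\left(223 \right)} - 28199 = - \frac{3}{223} - 28199 = - \frac{6288380}{223}$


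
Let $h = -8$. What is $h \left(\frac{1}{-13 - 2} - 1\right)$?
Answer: $\frac{128}{15} \approx 8.5333$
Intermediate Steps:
$h \left(\frac{1}{-13 - 2} - 1\right) = - 8 \left(\frac{1}{-13 - 2} - 1\right) = - 8 \left(\frac{1}{-15} - 1\right) = - 8 \left(- \frac{1}{15} - 1\right) = \left(-8\right) \left(- \frac{16}{15}\right) = \frac{128}{15}$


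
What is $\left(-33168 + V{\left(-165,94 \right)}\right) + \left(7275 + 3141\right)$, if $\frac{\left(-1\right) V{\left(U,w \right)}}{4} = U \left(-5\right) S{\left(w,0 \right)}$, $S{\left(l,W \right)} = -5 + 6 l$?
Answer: $-1867452$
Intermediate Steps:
$V{\left(U,w \right)} = 20 U \left(-5 + 6 w\right)$ ($V{\left(U,w \right)} = - 4 U \left(-5\right) \left(-5 + 6 w\right) = - 4 - 5 U \left(-5 + 6 w\right) = - 4 \left(- 5 U \left(-5 + 6 w\right)\right) = 20 U \left(-5 + 6 w\right)$)
$\left(-33168 + V{\left(-165,94 \right)}\right) + \left(7275 + 3141\right) = \left(-33168 + 20 \left(-165\right) \left(-5 + 6 \cdot 94\right)\right) + \left(7275 + 3141\right) = \left(-33168 + 20 \left(-165\right) \left(-5 + 564\right)\right) + 10416 = \left(-33168 + 20 \left(-165\right) 559\right) + 10416 = \left(-33168 - 1844700\right) + 10416 = -1877868 + 10416 = -1867452$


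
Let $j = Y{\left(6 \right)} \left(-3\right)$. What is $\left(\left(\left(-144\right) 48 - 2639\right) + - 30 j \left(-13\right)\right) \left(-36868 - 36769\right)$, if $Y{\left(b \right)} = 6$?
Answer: $1220238727$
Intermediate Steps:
$j = -18$ ($j = 6 \left(-3\right) = -18$)
$\left(\left(\left(-144\right) 48 - 2639\right) + - 30 j \left(-13\right)\right) \left(-36868 - 36769\right) = \left(\left(\left(-144\right) 48 - 2639\right) + \left(-30\right) \left(-18\right) \left(-13\right)\right) \left(-36868 - 36769\right) = \left(\left(-6912 - 2639\right) + 540 \left(-13\right)\right) \left(-73637\right) = \left(-9551 - 7020\right) \left(-73637\right) = \left(-16571\right) \left(-73637\right) = 1220238727$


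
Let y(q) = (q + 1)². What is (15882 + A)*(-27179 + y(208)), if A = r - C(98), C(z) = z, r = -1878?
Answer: 229476812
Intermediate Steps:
y(q) = (1 + q)²
A = -1976 (A = -1878 - 1*98 = -1878 - 98 = -1976)
(15882 + A)*(-27179 + y(208)) = (15882 - 1976)*(-27179 + (1 + 208)²) = 13906*(-27179 + 209²) = 13906*(-27179 + 43681) = 13906*16502 = 229476812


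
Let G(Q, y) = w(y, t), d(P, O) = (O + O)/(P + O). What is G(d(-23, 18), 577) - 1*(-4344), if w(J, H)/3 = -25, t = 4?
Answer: 4269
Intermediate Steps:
d(P, O) = 2*O/(O + P) (d(P, O) = (2*O)/(O + P) = 2*O/(O + P))
w(J, H) = -75 (w(J, H) = 3*(-25) = -75)
G(Q, y) = -75
G(d(-23, 18), 577) - 1*(-4344) = -75 - 1*(-4344) = -75 + 4344 = 4269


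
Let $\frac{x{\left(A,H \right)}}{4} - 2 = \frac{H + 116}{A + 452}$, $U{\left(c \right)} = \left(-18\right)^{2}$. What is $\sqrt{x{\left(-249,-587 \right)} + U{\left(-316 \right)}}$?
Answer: $\frac{2 \sqrt{3324734}}{203} \approx 17.964$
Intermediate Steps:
$U{\left(c \right)} = 324$
$x{\left(A,H \right)} = 8 + \frac{4 \left(116 + H\right)}{452 + A}$ ($x{\left(A,H \right)} = 8 + 4 \frac{H + 116}{A + 452} = 8 + 4 \frac{116 + H}{452 + A} = 8 + \frac{4 \left(116 + H\right)}{452 + A}$)
$\sqrt{x{\left(-249,-587 \right)} + U{\left(-316 \right)}} = \sqrt{\frac{4 \left(1020 - 587 + 2 \left(-249\right)\right)}{452 - 249} + 324} = \sqrt{\frac{4 \left(1020 - 587 - 498\right)}{203} + 324} = \sqrt{4 \cdot \frac{1}{203} \left(-65\right) + 324} = \sqrt{- \frac{260}{203} + 324} = \sqrt{\frac{65512}{203}} = \frac{2 \sqrt{3324734}}{203}$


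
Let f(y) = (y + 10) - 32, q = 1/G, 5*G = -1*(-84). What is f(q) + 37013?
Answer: 3107249/84 ≈ 36991.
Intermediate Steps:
G = 84/5 (G = (-1*(-84))/5 = (1/5)*84 = 84/5 ≈ 16.800)
q = 5/84 (q = 1/(84/5) = 5/84 ≈ 0.059524)
f(y) = -22 + y (f(y) = (10 + y) - 32 = -22 + y)
f(q) + 37013 = (-22 + 5/84) + 37013 = -1843/84 + 37013 = 3107249/84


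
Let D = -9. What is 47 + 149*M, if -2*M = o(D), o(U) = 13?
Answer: -1843/2 ≈ -921.50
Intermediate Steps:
M = -13/2 (M = -1/2*13 = -13/2 ≈ -6.5000)
47 + 149*M = 47 + 149*(-13/2) = 47 - 1937/2 = -1843/2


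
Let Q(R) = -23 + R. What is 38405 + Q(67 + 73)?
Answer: 38522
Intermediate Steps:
38405 + Q(67 + 73) = 38405 + (-23 + (67 + 73)) = 38405 + (-23 + 140) = 38405 + 117 = 38522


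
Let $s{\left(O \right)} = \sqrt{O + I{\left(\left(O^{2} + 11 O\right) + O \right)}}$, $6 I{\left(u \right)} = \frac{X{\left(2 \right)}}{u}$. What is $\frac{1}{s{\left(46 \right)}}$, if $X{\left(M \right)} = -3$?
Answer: $\frac{2 \sqrt{327436970}}{245455} \approx 0.14744$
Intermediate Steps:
$I{\left(u \right)} = - \frac{1}{2 u}$ ($I{\left(u \right)} = \frac{\left(-3\right) \frac{1}{u}}{6} = - \frac{1}{2 u}$)
$s{\left(O \right)} = \sqrt{O - \frac{1}{2 \left(O^{2} + 12 O\right)}}$ ($s{\left(O \right)} = \sqrt{O - \frac{1}{2 \left(\left(O^{2} + 11 O\right) + O\right)}} = \sqrt{O - \frac{1}{2 \left(O^{2} + 12 O\right)}}$)
$\frac{1}{s{\left(46 \right)}} = \frac{1}{\frac{1}{2} \sqrt{4 \cdot 46 - \frac{2}{46 \left(12 + 46\right)}}} = \frac{1}{\frac{1}{2} \sqrt{184 - \frac{1}{23 \cdot 58}}} = \frac{1}{\frac{1}{2} \sqrt{184 - \frac{1}{23} \cdot \frac{1}{58}}} = \frac{1}{\frac{1}{2} \sqrt{184 - \frac{1}{1334}}} = \frac{1}{\frac{1}{2} \sqrt{\frac{245455}{1334}}} = \frac{1}{\frac{1}{2} \frac{\sqrt{327436970}}{1334}} = \frac{1}{\frac{1}{2668} \sqrt{327436970}} = \frac{2 \sqrt{327436970}}{245455}$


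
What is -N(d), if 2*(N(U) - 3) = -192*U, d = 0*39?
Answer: -3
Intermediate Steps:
d = 0
N(U) = 3 - 96*U (N(U) = 3 + (-192*U)/2 = 3 - 96*U)
-N(d) = -(3 - 96*0) = -(3 + 0) = -1*3 = -3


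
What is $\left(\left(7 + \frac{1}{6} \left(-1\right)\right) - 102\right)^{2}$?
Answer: $\frac{326041}{36} \approx 9056.7$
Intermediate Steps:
$\left(\left(7 + \frac{1}{6} \left(-1\right)\right) - 102\right)^{2} = \left(\left(7 - \frac{1}{6}\right) - 102\right)^{2} = \left(\frac{41}{6} - 102\right)^{2} = \left(- \frac{571}{6}\right)^{2} = \frac{326041}{36}$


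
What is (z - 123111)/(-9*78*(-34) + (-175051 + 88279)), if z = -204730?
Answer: 327841/62904 ≈ 5.2118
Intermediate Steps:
(z - 123111)/(-9*78*(-34) + (-175051 + 88279)) = (-204730 - 123111)/(-9*78*(-34) + (-175051 + 88279)) = -327841/(-702*(-34) - 86772) = -327841/(23868 - 86772) = -327841/(-62904) = -327841*(-1/62904) = 327841/62904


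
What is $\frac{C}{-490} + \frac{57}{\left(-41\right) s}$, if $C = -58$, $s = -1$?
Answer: $\frac{15154}{10045} \approx 1.5086$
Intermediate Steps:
$\frac{C}{-490} + \frac{57}{\left(-41\right) s} = - \frac{58}{-490} + \frac{57}{\left(-41\right) \left(-1\right)} = \left(-58\right) \left(- \frac{1}{490}\right) + \frac{57}{41} = \frac{29}{245} + 57 \cdot \frac{1}{41} = \frac{29}{245} + \frac{57}{41} = \frac{15154}{10045}$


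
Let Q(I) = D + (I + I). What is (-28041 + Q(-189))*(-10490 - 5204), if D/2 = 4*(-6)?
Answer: 446761098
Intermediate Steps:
D = -48 (D = 2*(4*(-6)) = 2*(-24) = -48)
Q(I) = -48 + 2*I (Q(I) = -48 + (I + I) = -48 + 2*I)
(-28041 + Q(-189))*(-10490 - 5204) = (-28041 + (-48 + 2*(-189)))*(-10490 - 5204) = (-28041 + (-48 - 378))*(-15694) = (-28041 - 426)*(-15694) = -28467*(-15694) = 446761098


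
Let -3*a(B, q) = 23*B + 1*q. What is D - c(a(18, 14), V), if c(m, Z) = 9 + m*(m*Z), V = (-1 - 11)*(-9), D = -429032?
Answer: -2627249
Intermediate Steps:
V = 108 (V = -12*(-9) = 108)
a(B, q) = -23*B/3 - q/3 (a(B, q) = -(23*B + 1*q)/3 = -(23*B + q)/3 = -(q + 23*B)/3 = -23*B/3 - q/3)
c(m, Z) = 9 + Z*m² (c(m, Z) = 9 + m*(Z*m) = 9 + Z*m²)
D - c(a(18, 14), V) = -429032 - (9 + 108*(-23/3*18 - ⅓*14)²) = -429032 - (9 + 108*(-138 - 14/3)²) = -429032 - (9 + 108*(-428/3)²) = -429032 - (9 + 108*(183184/9)) = -429032 - (9 + 2198208) = -429032 - 1*2198217 = -429032 - 2198217 = -2627249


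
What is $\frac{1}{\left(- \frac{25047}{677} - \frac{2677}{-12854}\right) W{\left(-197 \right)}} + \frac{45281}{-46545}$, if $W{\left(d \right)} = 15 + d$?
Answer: $- \frac{1318964533080884}{1355991045491355} \approx -0.97269$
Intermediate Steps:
$\frac{1}{\left(- \frac{25047}{677} - \frac{2677}{-12854}\right) W{\left(-197 \right)}} + \frac{45281}{-46545} = \frac{1}{\left(- \frac{25047}{677} - \frac{2677}{-12854}\right) \left(15 - 197\right)} + \frac{45281}{-46545} = \frac{1}{\left(\left(-25047\right) \frac{1}{677} - - \frac{2677}{12854}\right) \left(-182\right)} + 45281 \left(- \frac{1}{46545}\right) = \frac{1}{- \frac{25047}{677} + \frac{2677}{12854}} \left(- \frac{1}{182}\right) - \frac{45281}{46545} = \frac{1}{- \frac{320141809}{8702158}} \left(- \frac{1}{182}\right) - \frac{45281}{46545} = \left(- \frac{8702158}{320141809}\right) \left(- \frac{1}{182}\right) - \frac{45281}{46545} = \frac{4351079}{29132904619} - \frac{45281}{46545} = - \frac{1318964533080884}{1355991045491355}$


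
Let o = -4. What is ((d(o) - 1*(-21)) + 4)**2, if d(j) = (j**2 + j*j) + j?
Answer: 2809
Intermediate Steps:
d(j) = j + 2*j**2 (d(j) = (j**2 + j**2) + j = 2*j**2 + j = j + 2*j**2)
((d(o) - 1*(-21)) + 4)**2 = ((-4*(1 + 2*(-4)) - 1*(-21)) + 4)**2 = ((-4*(1 - 8) + 21) + 4)**2 = ((-4*(-7) + 21) + 4)**2 = ((28 + 21) + 4)**2 = (49 + 4)**2 = 53**2 = 2809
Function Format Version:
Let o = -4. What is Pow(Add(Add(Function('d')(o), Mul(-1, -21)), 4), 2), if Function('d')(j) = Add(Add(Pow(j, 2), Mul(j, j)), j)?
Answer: 2809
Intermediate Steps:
Function('d')(j) = Add(j, Mul(2, Pow(j, 2))) (Function('d')(j) = Add(Add(Pow(j, 2), Pow(j, 2)), j) = Add(Mul(2, Pow(j, 2)), j) = Add(j, Mul(2, Pow(j, 2))))
Pow(Add(Add(Function('d')(o), Mul(-1, -21)), 4), 2) = Pow(Add(Add(Mul(-4, Add(1, Mul(2, -4))), Mul(-1, -21)), 4), 2) = Pow(Add(Add(Mul(-4, Add(1, -8)), 21), 4), 2) = Pow(Add(Add(Mul(-4, -7), 21), 4), 2) = Pow(Add(Add(28, 21), 4), 2) = Pow(Add(49, 4), 2) = Pow(53, 2) = 2809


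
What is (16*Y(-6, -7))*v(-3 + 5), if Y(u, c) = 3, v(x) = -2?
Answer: -96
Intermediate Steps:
(16*Y(-6, -7))*v(-3 + 5) = (16*3)*(-2) = 48*(-2) = -96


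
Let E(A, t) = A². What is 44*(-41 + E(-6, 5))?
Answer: -220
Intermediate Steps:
44*(-41 + E(-6, 5)) = 44*(-41 + (-6)²) = 44*(-41 + 36) = 44*(-5) = -220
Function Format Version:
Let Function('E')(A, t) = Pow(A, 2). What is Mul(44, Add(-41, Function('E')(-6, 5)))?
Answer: -220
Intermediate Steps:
Mul(44, Add(-41, Function('E')(-6, 5))) = Mul(44, Add(-41, Pow(-6, 2))) = Mul(44, Add(-41, 36)) = Mul(44, -5) = -220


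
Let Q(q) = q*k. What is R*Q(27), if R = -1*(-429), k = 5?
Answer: 57915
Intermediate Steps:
R = 429
Q(q) = 5*q (Q(q) = q*5 = 5*q)
R*Q(27) = 429*(5*27) = 429*135 = 57915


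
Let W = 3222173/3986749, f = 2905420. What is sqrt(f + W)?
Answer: sqrt(46179245242430270997)/3986749 ≈ 1704.5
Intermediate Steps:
W = 3222173/3986749 (W = 3222173*(1/3986749) = 3222173/3986749 ≈ 0.80822)
sqrt(f + W) = sqrt(2905420 + 3222173/3986749) = sqrt(11583183501753/3986749) = sqrt(46179245242430270997)/3986749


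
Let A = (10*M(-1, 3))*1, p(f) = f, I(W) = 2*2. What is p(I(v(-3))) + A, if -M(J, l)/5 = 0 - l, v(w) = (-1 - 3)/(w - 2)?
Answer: 154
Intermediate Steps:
v(w) = -4/(-2 + w)
I(W) = 4
M(J, l) = 5*l (M(J, l) = -5*(0 - l) = -(-5)*l = 5*l)
A = 150 (A = (10*(5*3))*1 = (10*15)*1 = 150*1 = 150)
p(I(v(-3))) + A = 4 + 150 = 154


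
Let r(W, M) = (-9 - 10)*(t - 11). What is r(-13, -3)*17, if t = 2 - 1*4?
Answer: 4199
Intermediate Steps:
t = -2 (t = 2 - 4 = -2)
r(W, M) = 247 (r(W, M) = (-9 - 10)*(-2 - 11) = -19*(-13) = 247)
r(-13, -3)*17 = 247*17 = 4199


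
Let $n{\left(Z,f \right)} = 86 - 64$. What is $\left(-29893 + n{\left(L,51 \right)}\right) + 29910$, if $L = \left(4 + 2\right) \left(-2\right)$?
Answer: $39$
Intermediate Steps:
$L = -12$ ($L = 6 \left(-2\right) = -12$)
$n{\left(Z,f \right)} = 22$ ($n{\left(Z,f \right)} = 86 - 64 = 22$)
$\left(-29893 + n{\left(L,51 \right)}\right) + 29910 = \left(-29893 + 22\right) + 29910 = -29871 + 29910 = 39$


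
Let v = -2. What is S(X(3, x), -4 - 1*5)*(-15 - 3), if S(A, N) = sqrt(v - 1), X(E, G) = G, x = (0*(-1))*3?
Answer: -18*I*sqrt(3) ≈ -31.177*I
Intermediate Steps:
x = 0 (x = 0*3 = 0)
S(A, N) = I*sqrt(3) (S(A, N) = sqrt(-2 - 1) = sqrt(-3) = I*sqrt(3))
S(X(3, x), -4 - 1*5)*(-15 - 3) = (I*sqrt(3))*(-15 - 3) = (I*sqrt(3))*(-18) = -18*I*sqrt(3)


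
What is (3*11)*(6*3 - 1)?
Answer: 561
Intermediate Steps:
(3*11)*(6*3 - 1) = 33*(18 - 1) = 33*17 = 561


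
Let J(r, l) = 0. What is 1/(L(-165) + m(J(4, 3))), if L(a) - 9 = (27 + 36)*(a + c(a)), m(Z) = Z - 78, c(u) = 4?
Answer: -1/10212 ≈ -9.7924e-5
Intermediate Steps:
m(Z) = -78 + Z
L(a) = 261 + 63*a (L(a) = 9 + (27 + 36)*(a + 4) = 9 + 63*(4 + a) = 9 + (252 + 63*a) = 261 + 63*a)
1/(L(-165) + m(J(4, 3))) = 1/((261 + 63*(-165)) + (-78 + 0)) = 1/((261 - 10395) - 78) = 1/(-10134 - 78) = 1/(-10212) = -1/10212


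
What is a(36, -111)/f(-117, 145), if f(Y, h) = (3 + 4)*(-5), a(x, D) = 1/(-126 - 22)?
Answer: 1/5180 ≈ 0.00019305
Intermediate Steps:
a(x, D) = -1/148 (a(x, D) = 1/(-148) = -1/148)
f(Y, h) = -35 (f(Y, h) = 7*(-5) = -35)
a(36, -111)/f(-117, 145) = -1/148/(-35) = -1/148*(-1/35) = 1/5180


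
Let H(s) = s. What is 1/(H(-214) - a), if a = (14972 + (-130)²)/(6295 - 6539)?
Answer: -61/5086 ≈ -0.011994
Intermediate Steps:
a = -7968/61 (a = (14972 + 16900)/(-244) = 31872*(-1/244) = -7968/61 ≈ -130.62)
1/(H(-214) - a) = 1/(-214 - 1*(-7968/61)) = 1/(-214 + 7968/61) = 1/(-5086/61) = -61/5086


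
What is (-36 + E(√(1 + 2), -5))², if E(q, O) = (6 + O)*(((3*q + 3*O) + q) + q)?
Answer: 2676 - 510*√3 ≈ 1792.7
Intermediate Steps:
E(q, O) = (6 + O)*(3*O + 5*q) (E(q, O) = (6 + O)*(((3*O + 3*q) + q) + q) = (6 + O)*((3*O + 4*q) + q) = (6 + O)*(3*O + 5*q))
(-36 + E(√(1 + 2), -5))² = (-36 + (3*(-5)² + 18*(-5) + 30*√(1 + 2) + 5*(-5)*√(1 + 2)))² = (-36 + (3*25 - 90 + 30*√3 + 5*(-5)*√3))² = (-36 + (75 - 90 + 30*√3 - 25*√3))² = (-36 + (-15 + 5*√3))² = (-51 + 5*√3)²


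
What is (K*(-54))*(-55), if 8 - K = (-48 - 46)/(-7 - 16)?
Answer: 267300/23 ≈ 11622.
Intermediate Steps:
K = 90/23 (K = 8 - (-48 - 46)/(-7 - 16) = 8 - (-94)/(-23) = 8 - (-94)*(-1)/23 = 8 - 1*94/23 = 8 - 94/23 = 90/23 ≈ 3.9130)
(K*(-54))*(-55) = ((90/23)*(-54))*(-55) = -4860/23*(-55) = 267300/23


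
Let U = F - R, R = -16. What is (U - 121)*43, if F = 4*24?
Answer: -387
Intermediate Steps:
F = 96
U = 112 (U = 96 - 1*(-16) = 96 + 16 = 112)
(U - 121)*43 = (112 - 121)*43 = -9*43 = -387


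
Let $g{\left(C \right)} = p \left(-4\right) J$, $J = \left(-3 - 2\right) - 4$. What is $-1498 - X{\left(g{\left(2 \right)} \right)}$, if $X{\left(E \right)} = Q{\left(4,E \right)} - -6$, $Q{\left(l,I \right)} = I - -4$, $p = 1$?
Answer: $-1544$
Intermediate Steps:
$Q{\left(l,I \right)} = 4 + I$ ($Q{\left(l,I \right)} = I + 4 = 4 + I$)
$J = -9$ ($J = -5 - 4 = -9$)
$g{\left(C \right)} = 36$ ($g{\left(C \right)} = 1 \left(-4\right) \left(-9\right) = \left(-4\right) \left(-9\right) = 36$)
$X{\left(E \right)} = 10 + E$ ($X{\left(E \right)} = \left(4 + E\right) - -6 = \left(4 + E\right) + 6 = 10 + E$)
$-1498 - X{\left(g{\left(2 \right)} \right)} = -1498 - \left(10 + 36\right) = -1498 - 46 = -1544$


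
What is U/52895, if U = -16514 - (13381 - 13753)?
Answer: -16142/52895 ≈ -0.30517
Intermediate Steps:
U = -16142 (U = -16514 - 1*(-372) = -16514 + 372 = -16142)
U/52895 = -16142/52895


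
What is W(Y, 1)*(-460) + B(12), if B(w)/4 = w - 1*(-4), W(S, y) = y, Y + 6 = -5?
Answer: -396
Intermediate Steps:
Y = -11 (Y = -6 - 5 = -11)
B(w) = 16 + 4*w (B(w) = 4*(w - 1*(-4)) = 4*(w + 4) = 4*(4 + w) = 16 + 4*w)
W(Y, 1)*(-460) + B(12) = 1*(-460) + (16 + 4*12) = -460 + (16 + 48) = -460 + 64 = -396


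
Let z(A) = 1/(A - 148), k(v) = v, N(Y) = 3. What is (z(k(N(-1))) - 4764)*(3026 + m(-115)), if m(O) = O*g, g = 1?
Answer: -2010863491/145 ≈ -1.3868e+7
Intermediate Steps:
m(O) = O (m(O) = O*1 = O)
z(A) = 1/(-148 + A)
(z(k(N(-1))) - 4764)*(3026 + m(-115)) = (1/(-148 + 3) - 4764)*(3026 - 115) = (1/(-145) - 4764)*2911 = (-1/145 - 4764)*2911 = -690781/145*2911 = -2010863491/145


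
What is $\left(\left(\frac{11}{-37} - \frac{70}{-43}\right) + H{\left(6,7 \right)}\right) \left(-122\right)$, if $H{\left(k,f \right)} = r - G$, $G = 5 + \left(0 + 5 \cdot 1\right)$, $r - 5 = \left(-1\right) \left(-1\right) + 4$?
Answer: $- \frac{258274}{1591} \approx -162.33$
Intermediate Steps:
$r = 10$ ($r = 5 + \left(\left(-1\right) \left(-1\right) + 4\right) = 5 + \left(1 + 4\right) = 5 + 5 = 10$)
$G = 10$ ($G = 5 + \left(0 + 5\right) = 5 + 5 = 10$)
$H{\left(k,f \right)} = 0$ ($H{\left(k,f \right)} = 10 - 10 = 0$)
$\left(\left(\frac{11}{-37} - \frac{70}{-43}\right) + H{\left(6,7 \right)}\right) \left(-122\right) = \left(\left(\frac{11}{-37} - \frac{70}{-43}\right) + 0\right) \left(-122\right) = \left(\left(11 \left(- \frac{1}{37}\right) - - \frac{70}{43}\right) + 0\right) \left(-122\right) = \left(\left(- \frac{11}{37} + \frac{70}{43}\right) + 0\right) \left(-122\right) = \left(\frac{2117}{1591} + 0\right) \left(-122\right) = \frac{2117}{1591} \left(-122\right) = - \frac{258274}{1591}$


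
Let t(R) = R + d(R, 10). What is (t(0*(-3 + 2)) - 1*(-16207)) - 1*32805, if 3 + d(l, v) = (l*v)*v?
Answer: -16601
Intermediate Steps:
d(l, v) = -3 + l*v² (d(l, v) = -3 + (l*v)*v = -3 + l*v²)
t(R) = -3 + 101*R (t(R) = R + (-3 + R*10²) = R + (-3 + R*100) = R + (-3 + 100*R) = -3 + 101*R)
(t(0*(-3 + 2)) - 1*(-16207)) - 1*32805 = ((-3 + 101*(0*(-3 + 2))) - 1*(-16207)) - 1*32805 = ((-3 + 101*(0*(-1))) + 16207) - 32805 = ((-3 + 101*0) + 16207) - 32805 = ((-3 + 0) + 16207) - 32805 = (-3 + 16207) - 32805 = 16204 - 32805 = -16601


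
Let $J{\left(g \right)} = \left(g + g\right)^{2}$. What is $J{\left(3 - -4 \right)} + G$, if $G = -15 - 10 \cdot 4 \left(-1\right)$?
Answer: $221$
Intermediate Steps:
$G = 25$ ($G = -15 - -40 = -15 + 40 = 25$)
$J{\left(g \right)} = 4 g^{2}$ ($J{\left(g \right)} = \left(2 g\right)^{2} = 4 g^{2}$)
$J{\left(3 - -4 \right)} + G = 4 \left(3 - -4\right)^{2} + 25 = 4 \left(3 + 4\right)^{2} + 25 = 4 \cdot 7^{2} + 25 = 4 \cdot 49 + 25 = 196 + 25 = 221$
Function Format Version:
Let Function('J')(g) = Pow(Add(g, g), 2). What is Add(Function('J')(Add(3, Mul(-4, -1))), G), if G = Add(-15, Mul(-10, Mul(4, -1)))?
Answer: 221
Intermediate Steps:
G = 25 (G = Add(-15, Mul(-10, -4)) = Add(-15, 40) = 25)
Function('J')(g) = Mul(4, Pow(g, 2)) (Function('J')(g) = Pow(Mul(2, g), 2) = Mul(4, Pow(g, 2)))
Add(Function('J')(Add(3, Mul(-4, -1))), G) = Add(Mul(4, Pow(Add(3, Mul(-4, -1)), 2)), 25) = Add(Mul(4, Pow(Add(3, 4), 2)), 25) = Add(Mul(4, Pow(7, 2)), 25) = Add(Mul(4, 49), 25) = Add(196, 25) = 221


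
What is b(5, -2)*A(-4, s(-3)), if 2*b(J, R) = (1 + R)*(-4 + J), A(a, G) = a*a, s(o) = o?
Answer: -8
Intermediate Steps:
A(a, G) = a**2
b(J, R) = (1 + R)*(-4 + J)/2 (b(J, R) = ((1 + R)*(-4 + J))/2 = (1 + R)*(-4 + J)/2)
b(5, -2)*A(-4, s(-3)) = (-2 + (1/2)*5 - 2*(-2) + (1/2)*5*(-2))*(-4)**2 = (-2 + 5/2 + 4 - 5)*16 = -1/2*16 = -8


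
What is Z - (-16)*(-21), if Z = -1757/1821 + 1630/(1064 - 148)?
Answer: -279550639/834018 ≈ -335.19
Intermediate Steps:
Z = 679409/834018 (Z = -1757*1/1821 + 1630/916 = -1757/1821 + 1630*(1/916) = -1757/1821 + 815/458 = 679409/834018 ≈ 0.81462)
Z - (-16)*(-21) = 679409/834018 - (-16)*(-21) = 679409/834018 - 1*336 = 679409/834018 - 336 = -279550639/834018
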